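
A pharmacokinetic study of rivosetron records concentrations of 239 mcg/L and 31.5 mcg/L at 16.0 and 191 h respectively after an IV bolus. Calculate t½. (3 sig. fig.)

59.9 hours

k = ln(C₁/C₂) / (t₂ − t₁) = ln(239/31.5) / (191 − 16.0)
  = 2.026 / 175.0 = 0.01158 h⁻¹
t½ = ln 2 / k = ln 2 / 0.01158 ≈ 59.9 hours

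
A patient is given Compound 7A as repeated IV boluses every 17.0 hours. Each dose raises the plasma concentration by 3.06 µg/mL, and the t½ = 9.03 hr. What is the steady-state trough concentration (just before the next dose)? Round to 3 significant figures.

1.14 µg/mL

k = ln 2 / 9.03 = 0.07676 hr⁻¹
Fraction remaining after one interval: e^(−kτ) = e^(−0.07676 × 17.0) = 0.2712
R = 1 / (1 − 0.2712) = 1.372
Css,max = 3.06 × 1.372 = 4.199 µg/mL
Css,min = Css,max × e^(−kτ) = 4.199 × 0.2712 ≈ 1.14 µg/mL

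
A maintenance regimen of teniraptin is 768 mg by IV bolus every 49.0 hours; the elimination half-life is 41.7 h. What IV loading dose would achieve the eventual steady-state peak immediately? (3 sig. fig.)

1380 mg

k = ln 2 / 41.7 = 0.01662 h⁻¹
Accumulation ratio R = 1 / (1 − e^(−kτ)) = 1 / (1 − e^(−0.01662×49.0)) = 1 / (1 − 0.4429) = 1.795
Loading dose = maintenance dose × R = 768 × 1.795 ≈ 1380 mg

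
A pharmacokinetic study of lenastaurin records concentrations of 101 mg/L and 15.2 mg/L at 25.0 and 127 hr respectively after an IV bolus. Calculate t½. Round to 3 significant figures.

k = ln(C₁/C₂) / (t₂ − t₁) = ln(101/15.2) / (127 − 25.0)
  = 1.894 / 102.0 = 0.01857 hr⁻¹
t½ = ln 2 / k = ln 2 / 0.01857 ≈ 37.3 hours

37.3 hours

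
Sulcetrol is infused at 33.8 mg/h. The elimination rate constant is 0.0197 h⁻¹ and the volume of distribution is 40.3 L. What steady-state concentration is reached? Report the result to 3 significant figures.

CL = k · V = 0.0197 × 40.3 = 0.7939 L/h
Css = rate / CL = 33.8 / 0.7939 ≈ 42.6 mg/L

42.6 mg/L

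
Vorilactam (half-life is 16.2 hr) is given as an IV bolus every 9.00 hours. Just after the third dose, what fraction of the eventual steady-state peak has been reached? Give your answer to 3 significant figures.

0.685

k = ln 2 / 16.2 = 0.04279 hr⁻¹
f_n = 1 − e^(−nkτ) = 1 − e^(−3 × 0.04279 × 9.00) = 1 − e^(−1.155) = 1 − 0.3150 ≈ 0.685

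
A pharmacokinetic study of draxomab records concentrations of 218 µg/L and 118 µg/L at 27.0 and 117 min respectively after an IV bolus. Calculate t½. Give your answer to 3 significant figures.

102 minutes

k = ln(C₁/C₂) / (t₂ − t₁) = ln(218/118) / (117 − 27.0)
  = 0.6138 / 90.00 = 0.006820 min⁻¹
t½ = ln 2 / k = ln 2 / 0.006820 ≈ 102 minutes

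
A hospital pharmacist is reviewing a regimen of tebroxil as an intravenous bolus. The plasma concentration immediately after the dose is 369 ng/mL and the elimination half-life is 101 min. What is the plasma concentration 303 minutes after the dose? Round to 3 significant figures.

46.1 ng/mL

k = ln 2 / 101 = 0.006863 min⁻¹
C(t) = C₀ e^(−kt) = 369 × e^(−0.006863 × 303) = 369 × e^(−2.079) = 369 × 0.1250 ≈ 46.1 ng/mL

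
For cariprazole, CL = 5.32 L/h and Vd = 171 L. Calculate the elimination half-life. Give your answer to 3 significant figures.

k = CL / V = 5.32 / 171 = 0.03111 h⁻¹
t½ = ln 2 / k = ln 2 / 0.03111 ≈ 22.3 hours

22.3 hours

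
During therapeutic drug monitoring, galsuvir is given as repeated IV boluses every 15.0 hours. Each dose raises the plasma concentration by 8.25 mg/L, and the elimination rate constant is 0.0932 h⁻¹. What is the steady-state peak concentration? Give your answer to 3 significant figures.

Fraction remaining after one interval: e^(−kτ) = e^(−0.09320 × 15.0) = 0.2471
R = 1 / (1 − 0.2471) = 1.328
Css,max = 8.25 × 1.328 ≈ 11.0 mg/L

11.0 mg/L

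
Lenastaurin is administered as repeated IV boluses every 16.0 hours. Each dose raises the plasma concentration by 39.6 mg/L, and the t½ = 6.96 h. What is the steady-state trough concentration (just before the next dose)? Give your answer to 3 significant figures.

10.1 mg/L

k = ln 2 / 6.96 = 0.09959 h⁻¹
Fraction remaining after one interval: e^(−kτ) = e^(−0.09959 × 16.0) = 0.2032
R = 1 / (1 − 0.2032) = 1.255
Css,max = 39.6 × 1.255 = 49.70 mg/L
Css,min = Css,max × e^(−kτ) = 49.70 × 0.2032 ≈ 10.1 mg/L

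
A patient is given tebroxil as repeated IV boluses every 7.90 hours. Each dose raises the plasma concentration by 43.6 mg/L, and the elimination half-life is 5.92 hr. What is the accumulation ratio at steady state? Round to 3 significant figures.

1.66

k = ln 2 / 5.92 = 0.1171 hr⁻¹
Fraction remaining after one interval: e^(−kτ) = e^(−0.1171 × 7.90) = 0.3965
R = 1 / (1 − 0.3965) = 1 / 0.6035 ≈ 1.66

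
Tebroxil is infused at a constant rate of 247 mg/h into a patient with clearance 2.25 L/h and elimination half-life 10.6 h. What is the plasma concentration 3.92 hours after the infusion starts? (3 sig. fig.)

24.8 mg/L

Css = rate / CL = 247 / 2.25 = 109.8 mg/L
k = ln 2 / 10.6 = 0.06539 h⁻¹
C(t) = Css (1 − e^(−kt)) = 109.8 × (1 − e^(−0.2563)) = 109.8 × 0.2261 ≈ 24.8 mg/L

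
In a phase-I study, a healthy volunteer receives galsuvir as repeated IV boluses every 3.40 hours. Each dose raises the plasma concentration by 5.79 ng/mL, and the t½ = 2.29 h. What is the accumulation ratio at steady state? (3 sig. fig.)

1.56

k = ln 2 / 2.29 = 0.3027 h⁻¹
Fraction remaining after one interval: e^(−kτ) = e^(−0.3027 × 3.40) = 0.3573
R = 1 / (1 − 0.3573) = 1 / 0.6427 ≈ 1.56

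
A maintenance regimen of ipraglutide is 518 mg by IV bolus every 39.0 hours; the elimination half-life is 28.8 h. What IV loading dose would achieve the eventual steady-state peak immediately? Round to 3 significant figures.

k = ln 2 / 28.8 = 0.02407 h⁻¹
Accumulation ratio R = 1 / (1 − e^(−kτ)) = 1 / (1 − e^(−0.02407×39.0)) = 1 / (1 − 0.3912) = 1.642
Loading dose = maintenance dose × R = 518 × 1.642 ≈ 851 mg

851 mg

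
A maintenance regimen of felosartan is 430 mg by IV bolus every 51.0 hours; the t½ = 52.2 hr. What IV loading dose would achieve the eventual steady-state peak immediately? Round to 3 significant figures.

k = ln 2 / 52.2 = 0.01328 hr⁻¹
Accumulation ratio R = 1 / (1 − e^(−kτ)) = 1 / (1 − e^(−0.01328×51.0)) = 1 / (1 − 0.5080) = 2.033
Loading dose = maintenance dose × R = 430 × 2.033 ≈ 874 mg

874 mg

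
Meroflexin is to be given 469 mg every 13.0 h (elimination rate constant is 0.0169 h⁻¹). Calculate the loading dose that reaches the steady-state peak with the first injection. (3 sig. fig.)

2380 mg

Accumulation ratio R = 1 / (1 − e^(−kτ)) = 1 / (1 − e^(−0.01690×13.0)) = 1 / (1 − 0.8028) = 5.070
Loading dose = maintenance dose × R = 469 × 5.070 ≈ 2380 mg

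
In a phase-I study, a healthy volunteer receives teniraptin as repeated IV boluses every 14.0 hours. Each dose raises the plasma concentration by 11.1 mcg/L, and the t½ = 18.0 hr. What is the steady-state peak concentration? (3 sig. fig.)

26.6 mcg/L

k = ln 2 / 18.0 = 0.03851 hr⁻¹
Fraction remaining after one interval: e^(−kτ) = e^(−0.03851 × 14.0) = 0.5833
R = 1 / (1 − 0.5833) = 2.400
Css,max = 11.1 × 2.400 ≈ 26.6 mcg/L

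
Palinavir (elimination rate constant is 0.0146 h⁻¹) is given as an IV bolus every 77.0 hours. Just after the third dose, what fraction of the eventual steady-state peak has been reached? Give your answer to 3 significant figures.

f_n = 1 − e^(−nkτ) = 1 − e^(−3 × 0.01460 × 77.0) = 1 − e^(−3.373) = 1 − 0.03430 ≈ 0.966

0.966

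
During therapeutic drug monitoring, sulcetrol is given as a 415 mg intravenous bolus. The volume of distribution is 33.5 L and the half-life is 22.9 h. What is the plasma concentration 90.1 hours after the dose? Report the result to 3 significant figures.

0.810 mg/L

C₀ = dose / V = 415 / 33.5 = 12.39 mg/L
k = ln 2 / 22.9 = 0.03027 h⁻¹
C(t) = C₀ e^(−kt) = 12.39 × e^(−0.03027 × 90.1) = 12.39 × e^(−2.727) = 12.39 × 0.06540 ≈ 0.810 mg/L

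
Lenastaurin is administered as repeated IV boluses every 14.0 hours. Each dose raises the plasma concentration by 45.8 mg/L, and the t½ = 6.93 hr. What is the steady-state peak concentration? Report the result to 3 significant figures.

k = ln 2 / 6.93 = 0.1000 hr⁻¹
Fraction remaining after one interval: e^(−kτ) = e^(−0.1000 × 14.0) = 0.2465
R = 1 / (1 − 0.2465) = 1.327
Css,max = 45.8 × 1.327 ≈ 60.8 mg/L

60.8 mg/L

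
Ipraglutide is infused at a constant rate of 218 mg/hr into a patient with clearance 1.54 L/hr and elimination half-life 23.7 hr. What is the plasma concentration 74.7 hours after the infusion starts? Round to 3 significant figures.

Css = rate / CL = 218 / 1.54 = 141.6 mg/L
k = ln 2 / 23.7 = 0.02925 hr⁻¹
C(t) = Css (1 − e^(−kt)) = 141.6 × (1 − e^(−2.185)) = 141.6 × 0.8875 ≈ 126 mg/L

126 mg/L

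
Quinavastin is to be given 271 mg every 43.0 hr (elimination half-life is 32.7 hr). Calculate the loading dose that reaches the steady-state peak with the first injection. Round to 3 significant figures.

453 mg

k = ln 2 / 32.7 = 0.02120 hr⁻¹
Accumulation ratio R = 1 / (1 − e^(−kτ)) = 1 / (1 − e^(−0.02120×43.0)) = 1 / (1 − 0.4019) = 1.672
Loading dose = maintenance dose × R = 271 × 1.672 ≈ 453 mg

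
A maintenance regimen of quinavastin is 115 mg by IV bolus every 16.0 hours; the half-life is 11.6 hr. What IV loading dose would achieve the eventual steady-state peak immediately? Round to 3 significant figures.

k = ln 2 / 11.6 = 0.05975 hr⁻¹
Accumulation ratio R = 1 / (1 − e^(−kτ)) = 1 / (1 − e^(−0.05975×16.0)) = 1 / (1 − 0.3844) = 1.624
Loading dose = maintenance dose × R = 115 × 1.624 ≈ 187 mg

187 mg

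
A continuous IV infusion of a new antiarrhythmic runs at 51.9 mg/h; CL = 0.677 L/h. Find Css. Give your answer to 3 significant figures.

Css = infusion rate / CL = 51.9 / 0.677 ≈ 76.7 µg/mL

76.7 µg/mL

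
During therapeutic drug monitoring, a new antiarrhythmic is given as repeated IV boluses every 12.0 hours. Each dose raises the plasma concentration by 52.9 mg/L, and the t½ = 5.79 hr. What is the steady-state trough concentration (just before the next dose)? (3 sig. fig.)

16.5 mg/L

k = ln 2 / 5.79 = 0.1197 hr⁻¹
Fraction remaining after one interval: e^(−kτ) = e^(−0.1197 × 12.0) = 0.2377
R = 1 / (1 − 0.2377) = 1.312
Css,max = 52.9 × 1.312 = 69.40 mg/L
Css,min = Css,max × e^(−kτ) = 69.40 × 0.2377 ≈ 16.5 mg/L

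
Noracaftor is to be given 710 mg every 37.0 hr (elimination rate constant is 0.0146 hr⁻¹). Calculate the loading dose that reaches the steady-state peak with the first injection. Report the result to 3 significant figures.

1700 mg

Accumulation ratio R = 1 / (1 − e^(−kτ)) = 1 / (1 − e^(−0.01460×37.0)) = 1 / (1 − 0.5826) = 2.396
Loading dose = maintenance dose × R = 710 × 2.396 ≈ 1700 mg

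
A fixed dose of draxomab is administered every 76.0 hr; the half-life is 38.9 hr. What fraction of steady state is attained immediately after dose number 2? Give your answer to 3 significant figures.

k = ln 2 / 38.9 = 0.01782 hr⁻¹
f_n = 1 − e^(−nkτ) = 1 − e^(−2 × 0.01782 × 76.0) = 1 − e^(−2.708) = 1 − 0.06664 ≈ 0.933

0.933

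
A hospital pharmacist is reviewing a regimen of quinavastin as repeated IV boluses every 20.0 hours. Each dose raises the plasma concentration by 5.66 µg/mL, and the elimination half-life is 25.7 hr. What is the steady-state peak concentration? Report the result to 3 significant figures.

k = ln 2 / 25.7 = 0.02697 hr⁻¹
Fraction remaining after one interval: e^(−kτ) = e^(−0.02697 × 20.0) = 0.5831
R = 1 / (1 − 0.5831) = 2.399
Css,max = 5.66 × 2.399 ≈ 13.6 µg/mL

13.6 µg/mL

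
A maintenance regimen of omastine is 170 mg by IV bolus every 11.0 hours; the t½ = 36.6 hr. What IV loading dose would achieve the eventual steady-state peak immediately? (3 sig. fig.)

k = ln 2 / 36.6 = 0.01894 hr⁻¹
Accumulation ratio R = 1 / (1 − e^(−kτ)) = 1 / (1 − e^(−0.01894×11.0)) = 1 / (1 − 0.8119) = 5.318
Loading dose = maintenance dose × R = 170 × 5.318 ≈ 904 mg

904 mg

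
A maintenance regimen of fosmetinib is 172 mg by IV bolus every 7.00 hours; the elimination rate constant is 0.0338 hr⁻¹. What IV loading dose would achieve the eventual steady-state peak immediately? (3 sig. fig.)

816 mg

Accumulation ratio R = 1 / (1 − e^(−kτ)) = 1 / (1 − e^(−0.03380×7.00)) = 1 / (1 − 0.7893) = 4.746
Loading dose = maintenance dose × R = 172 × 4.746 ≈ 816 mg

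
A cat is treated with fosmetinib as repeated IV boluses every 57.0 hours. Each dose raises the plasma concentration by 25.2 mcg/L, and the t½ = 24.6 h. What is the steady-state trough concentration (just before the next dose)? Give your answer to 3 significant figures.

k = ln 2 / 24.6 = 0.02818 h⁻¹
Fraction remaining after one interval: e^(−kτ) = e^(−0.02818 × 57.0) = 0.2007
R = 1 / (1 − 0.2007) = 1.251
Css,max = 25.2 × 1.251 = 31.53 mcg/L
Css,min = Css,max × e^(−kτ) = 31.53 × 0.2007 ≈ 6.33 mcg/L

6.33 mcg/L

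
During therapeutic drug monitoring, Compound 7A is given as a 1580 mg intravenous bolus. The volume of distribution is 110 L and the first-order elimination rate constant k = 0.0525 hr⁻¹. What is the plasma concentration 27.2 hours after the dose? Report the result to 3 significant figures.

C₀ = dose / V = 1580 / 110 = 14.36 mg/L
C(t) = C₀ e^(−kt) = 14.36 × e^(−0.05250 × 27.2) = 14.36 × e^(−1.428) = 14.36 × 0.2398 ≈ 3.44 mg/L

3.44 mg/L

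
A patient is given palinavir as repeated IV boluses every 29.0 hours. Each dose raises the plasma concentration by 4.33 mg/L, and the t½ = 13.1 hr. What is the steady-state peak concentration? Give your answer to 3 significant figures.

k = ln 2 / 13.1 = 0.05291 hr⁻¹
Fraction remaining after one interval: e^(−kτ) = e^(−0.05291 × 29.0) = 0.2156
R = 1 / (1 − 0.2156) = 1.275
Css,max = 4.33 × 1.275 ≈ 5.52 mg/L

5.52 mg/L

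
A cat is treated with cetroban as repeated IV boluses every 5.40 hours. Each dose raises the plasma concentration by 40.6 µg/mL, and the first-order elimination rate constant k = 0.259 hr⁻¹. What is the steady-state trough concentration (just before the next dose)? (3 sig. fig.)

13.3 µg/mL

Fraction remaining after one interval: e^(−kτ) = e^(−0.2590 × 5.40) = 0.2469
R = 1 / (1 − 0.2469) = 1.328
Css,max = 40.6 × 1.328 = 53.91 µg/mL
Css,min = Css,max × e^(−kτ) = 53.91 × 0.2469 ≈ 13.3 µg/mL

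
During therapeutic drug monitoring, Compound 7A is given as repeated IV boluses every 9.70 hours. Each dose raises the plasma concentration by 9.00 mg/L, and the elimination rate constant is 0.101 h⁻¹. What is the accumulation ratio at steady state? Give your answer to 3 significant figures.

1.60

Fraction remaining after one interval: e^(−kτ) = e^(−0.1010 × 9.70) = 0.3754
R = 1 / (1 − 0.3754) = 1 / 0.6246 ≈ 1.60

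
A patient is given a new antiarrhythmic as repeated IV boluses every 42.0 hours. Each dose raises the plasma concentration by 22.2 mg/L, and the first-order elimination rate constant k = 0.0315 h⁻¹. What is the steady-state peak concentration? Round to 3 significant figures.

30.3 mg/L

Fraction remaining after one interval: e^(−kτ) = e^(−0.03150 × 42.0) = 0.2663
R = 1 / (1 − 0.2663) = 1.363
Css,max = 22.2 × 1.363 ≈ 30.3 mg/L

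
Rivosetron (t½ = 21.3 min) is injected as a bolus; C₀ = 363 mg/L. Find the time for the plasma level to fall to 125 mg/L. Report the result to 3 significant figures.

k = ln 2 / 21.3 = 0.03254 min⁻¹
C(t) = C₀ e^(−kt)  ⇒  t = ln(C₀/C) / k
t = ln(363/125) / 0.03254 = 1.066 / 0.03254 ≈ 32.8 minutes

32.8 minutes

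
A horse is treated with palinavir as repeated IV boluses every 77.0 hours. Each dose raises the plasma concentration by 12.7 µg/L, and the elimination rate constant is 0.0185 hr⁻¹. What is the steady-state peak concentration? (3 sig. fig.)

Fraction remaining after one interval: e^(−kτ) = e^(−0.01850 × 77.0) = 0.2406
R = 1 / (1 − 0.2406) = 1.317
Css,max = 12.7 × 1.317 ≈ 16.7 µg/L

16.7 µg/L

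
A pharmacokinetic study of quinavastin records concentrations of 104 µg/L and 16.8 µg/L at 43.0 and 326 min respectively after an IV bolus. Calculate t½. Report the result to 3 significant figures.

k = ln(C₁/C₂) / (t₂ − t₁) = ln(104/16.8) / (326 − 43.0)
  = 1.823 / 283.0 = 0.006442 min⁻¹
t½ = ln 2 / k = ln 2 / 0.006442 ≈ 108 minutes

108 minutes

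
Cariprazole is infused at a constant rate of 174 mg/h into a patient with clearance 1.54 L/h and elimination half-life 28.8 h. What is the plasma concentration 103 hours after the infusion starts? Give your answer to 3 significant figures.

Css = rate / CL = 174 / 1.54 = 113.0 µg/mL
k = ln 2 / 28.8 = 0.02407 h⁻¹
C(t) = Css (1 − e^(−kt)) = 113.0 × (1 − e^(−2.479)) = 113.0 × 0.9162 ≈ 104 µg/mL

104 µg/mL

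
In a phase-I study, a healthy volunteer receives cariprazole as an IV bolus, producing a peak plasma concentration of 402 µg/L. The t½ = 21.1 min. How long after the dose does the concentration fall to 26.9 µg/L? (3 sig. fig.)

82.3 minutes

k = ln 2 / 21.1 = 0.03285 min⁻¹
C(t) = C₀ e^(−kt)  ⇒  t = ln(C₀/C) / k
t = ln(402/26.9) / 0.03285 = 2.704 / 0.03285 ≈ 82.3 minutes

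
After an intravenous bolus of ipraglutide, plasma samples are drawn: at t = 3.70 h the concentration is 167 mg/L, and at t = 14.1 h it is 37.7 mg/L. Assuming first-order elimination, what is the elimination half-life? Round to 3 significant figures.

4.84 hours

k = ln(C₁/C₂) / (t₂ − t₁) = ln(167/37.7) / (14.1 − 3.70)
  = 1.488 / 10.40 = 0.1431 h⁻¹
t½ = ln 2 / k = ln 2 / 0.1431 ≈ 4.84 hours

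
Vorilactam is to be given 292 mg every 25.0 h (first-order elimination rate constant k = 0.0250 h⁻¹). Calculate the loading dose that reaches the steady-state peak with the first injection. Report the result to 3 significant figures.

Accumulation ratio R = 1 / (1 − e^(−kτ)) = 1 / (1 − e^(−0.02500×25.0)) = 1 / (1 − 0.5353) = 2.152
Loading dose = maintenance dose × R = 292 × 2.152 ≈ 628 mg

628 mg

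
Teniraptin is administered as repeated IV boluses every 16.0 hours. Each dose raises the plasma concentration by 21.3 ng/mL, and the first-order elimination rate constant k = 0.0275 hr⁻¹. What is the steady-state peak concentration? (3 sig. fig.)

Fraction remaining after one interval: e^(−kτ) = e^(−0.02750 × 16.0) = 0.6440
R = 1 / (1 − 0.6440) = 2.809
Css,max = 21.3 × 2.809 ≈ 59.8 ng/mL

59.8 ng/mL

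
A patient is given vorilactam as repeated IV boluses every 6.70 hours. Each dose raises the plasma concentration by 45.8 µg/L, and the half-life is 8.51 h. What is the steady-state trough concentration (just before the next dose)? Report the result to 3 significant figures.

k = ln 2 / 8.51 = 0.08145 h⁻¹
Fraction remaining after one interval: e^(−kτ) = e^(−0.08145 × 6.70) = 0.5794
R = 1 / (1 − 0.5794) = 2.378
Css,max = 45.8 × 2.378 = 108.9 µg/L
Css,min = Css,max × e^(−kτ) = 108.9 × 0.5794 ≈ 63.1 µg/L

63.1 µg/L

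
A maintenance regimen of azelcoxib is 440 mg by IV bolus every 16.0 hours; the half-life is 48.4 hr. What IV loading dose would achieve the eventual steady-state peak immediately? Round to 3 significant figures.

2150 mg

k = ln 2 / 48.4 = 0.01432 hr⁻¹
Accumulation ratio R = 1 / (1 − e^(−kτ)) = 1 / (1 − e^(−0.01432×16.0)) = 1 / (1 − 0.7952) = 4.883
Loading dose = maintenance dose × R = 440 × 4.883 ≈ 2150 mg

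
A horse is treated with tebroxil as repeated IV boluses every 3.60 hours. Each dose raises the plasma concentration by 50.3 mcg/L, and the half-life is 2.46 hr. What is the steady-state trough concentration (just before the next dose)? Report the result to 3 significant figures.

28.6 mcg/L

k = ln 2 / 2.46 = 0.2818 hr⁻¹
Fraction remaining after one interval: e^(−kτ) = e^(−0.2818 × 3.60) = 0.3626
R = 1 / (1 − 0.3626) = 1.569
Css,max = 50.3 × 1.569 = 78.92 mcg/L
Css,min = Css,max × e^(−kτ) = 78.92 × 0.3626 ≈ 28.6 mcg/L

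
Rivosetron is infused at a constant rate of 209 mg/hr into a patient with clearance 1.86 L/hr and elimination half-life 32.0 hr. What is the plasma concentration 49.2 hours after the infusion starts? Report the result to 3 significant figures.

73.7 mg/L

Css = rate / CL = 209 / 1.86 = 112.4 mg/L
k = ln 2 / 32.0 = 0.02166 hr⁻¹
C(t) = Css (1 − e^(−kt)) = 112.4 × (1 − e^(−1.066)) = 112.4 × 0.6555 ≈ 73.7 mg/L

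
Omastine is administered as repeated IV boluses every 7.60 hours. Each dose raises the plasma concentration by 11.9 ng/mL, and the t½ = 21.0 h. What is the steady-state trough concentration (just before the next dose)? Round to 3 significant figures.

k = ln 2 / 21.0 = 0.03301 h⁻¹
Fraction remaining after one interval: e^(−kτ) = e^(−0.03301 × 7.60) = 0.7781
R = 1 / (1 − 0.7781) = 4.507
Css,max = 11.9 × 4.507 = 53.64 ng/mL
Css,min = Css,max × e^(−kτ) = 53.64 × 0.7781 ≈ 41.7 ng/mL

41.7 ng/mL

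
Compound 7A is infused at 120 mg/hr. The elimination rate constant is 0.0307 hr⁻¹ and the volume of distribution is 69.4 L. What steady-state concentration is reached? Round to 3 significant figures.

CL = k · V = 0.0307 × 69.4 = 2.131 L/hr
Css = rate / CL = 120 / 2.131 ≈ 56.3 µg/mL

56.3 µg/mL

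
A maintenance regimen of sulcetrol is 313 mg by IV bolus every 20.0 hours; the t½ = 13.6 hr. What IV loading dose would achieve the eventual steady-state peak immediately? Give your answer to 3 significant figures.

490 mg

k = ln 2 / 13.6 = 0.05097 hr⁻¹
Accumulation ratio R = 1 / (1 − e^(−kτ)) = 1 / (1 − e^(−0.05097×20.0)) = 1 / (1 − 0.3608) = 1.565
Loading dose = maintenance dose × R = 313 × 1.565 ≈ 490 mg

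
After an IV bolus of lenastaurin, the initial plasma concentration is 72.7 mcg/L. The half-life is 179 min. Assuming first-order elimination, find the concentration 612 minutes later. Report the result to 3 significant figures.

6.80 mcg/L

k = ln 2 / 179 = 0.003872 min⁻¹
C(t) = C₀ e^(−kt) = 72.7 × e^(−0.003872 × 612) = 72.7 × e^(−2.370) = 72.7 × 0.09349 ≈ 6.80 mcg/L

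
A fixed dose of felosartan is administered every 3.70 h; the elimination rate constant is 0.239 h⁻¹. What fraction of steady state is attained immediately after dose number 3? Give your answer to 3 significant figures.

f_n = 1 − e^(−nkτ) = 1 − e^(−3 × 0.2390 × 3.70) = 1 − e^(−2.653) = 1 − 0.07045 ≈ 0.930

0.930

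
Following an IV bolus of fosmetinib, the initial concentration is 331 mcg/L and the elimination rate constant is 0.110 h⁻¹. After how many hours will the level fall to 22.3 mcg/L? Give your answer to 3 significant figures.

C(t) = C₀ e^(−kt)  ⇒  t = ln(C₀/C) / k
t = ln(331/22.3) / 0.1100 = 2.698 / 0.1100 ≈ 24.5 hours

24.5 hours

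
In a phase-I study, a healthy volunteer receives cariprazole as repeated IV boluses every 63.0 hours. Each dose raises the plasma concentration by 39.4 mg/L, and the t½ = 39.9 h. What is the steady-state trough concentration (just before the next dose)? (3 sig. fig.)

19.8 mg/L

k = ln 2 / 39.9 = 0.01737 h⁻¹
Fraction remaining after one interval: e^(−kτ) = e^(−0.01737 × 63.0) = 0.3347
R = 1 / (1 − 0.3347) = 1.503
Css,max = 39.4 × 1.503 = 59.22 mg/L
Css,min = Css,max × e^(−kτ) = 59.22 × 0.3347 ≈ 19.8 mg/L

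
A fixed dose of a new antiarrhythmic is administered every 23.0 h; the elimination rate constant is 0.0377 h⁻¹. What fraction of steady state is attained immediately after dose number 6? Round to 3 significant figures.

0.994

f_n = 1 − e^(−nkτ) = 1 − e^(−6 × 0.03770 × 23.0) = 1 − e^(−5.203) = 1 − 0.005502 ≈ 0.994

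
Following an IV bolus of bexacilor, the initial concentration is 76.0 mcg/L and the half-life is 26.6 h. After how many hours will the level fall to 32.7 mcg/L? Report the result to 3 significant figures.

k = ln 2 / 26.6 = 0.02606 h⁻¹
C(t) = C₀ e^(−kt)  ⇒  t = ln(C₀/C) / k
t = ln(76.0/32.7) / 0.02606 = 0.8434 / 0.02606 ≈ 32.4 hours

32.4 hours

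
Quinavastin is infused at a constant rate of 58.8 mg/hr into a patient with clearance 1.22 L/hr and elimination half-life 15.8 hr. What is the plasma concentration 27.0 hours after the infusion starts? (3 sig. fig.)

33.5 mg/L

Css = rate / CL = 58.8 / 1.22 = 48.20 mg/L
k = ln 2 / 15.8 = 0.04387 hr⁻¹
C(t) = Css (1 − e^(−kt)) = 48.20 × (1 − e^(−1.184)) = 48.20 × 0.6941 ≈ 33.5 mg/L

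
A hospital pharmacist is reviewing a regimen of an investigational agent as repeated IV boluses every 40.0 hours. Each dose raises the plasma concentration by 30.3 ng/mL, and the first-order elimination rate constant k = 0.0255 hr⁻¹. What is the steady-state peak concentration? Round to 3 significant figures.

47.4 ng/mL

Fraction remaining after one interval: e^(−kτ) = e^(−0.02550 × 40.0) = 0.3606
R = 1 / (1 − 0.3606) = 1.564
Css,max = 30.3 × 1.564 ≈ 47.4 ng/mL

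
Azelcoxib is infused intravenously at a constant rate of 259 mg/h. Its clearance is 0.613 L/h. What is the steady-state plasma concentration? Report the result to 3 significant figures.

423 µg/mL

Css = infusion rate / CL = 259 / 0.613 ≈ 423 µg/mL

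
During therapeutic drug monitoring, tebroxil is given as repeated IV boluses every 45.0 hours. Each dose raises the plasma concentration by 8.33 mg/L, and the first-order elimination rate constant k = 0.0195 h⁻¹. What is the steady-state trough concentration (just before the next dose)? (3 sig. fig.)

Fraction remaining after one interval: e^(−kτ) = e^(−0.01950 × 45.0) = 0.4158
R = 1 / (1 − 0.4158) = 1.712
Css,max = 8.33 × 1.712 = 14.26 mg/L
Css,min = Css,max × e^(−kτ) = 14.26 × 0.4158 ≈ 5.93 mg/L

5.93 mg/L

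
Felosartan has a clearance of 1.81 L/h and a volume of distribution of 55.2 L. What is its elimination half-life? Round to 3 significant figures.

k = CL / V = 1.81 / 55.2 = 0.03279 h⁻¹
t½ = ln 2 / k = ln 2 / 0.03279 ≈ 21.1 hours

21.1 hours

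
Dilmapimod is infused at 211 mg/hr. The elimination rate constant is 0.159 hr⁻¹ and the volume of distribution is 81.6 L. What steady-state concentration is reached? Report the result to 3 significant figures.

CL = k · V = 0.159 × 81.6 = 12.97 L/hr
Css = rate / CL = 211 / 12.97 ≈ 16.3 µg/mL

16.3 µg/mL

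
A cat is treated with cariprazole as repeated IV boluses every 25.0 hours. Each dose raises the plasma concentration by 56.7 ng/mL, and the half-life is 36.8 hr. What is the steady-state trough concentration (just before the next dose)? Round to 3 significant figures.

k = ln 2 / 36.8 = 0.01884 hr⁻¹
Fraction remaining after one interval: e^(−kτ) = e^(−0.01884 × 25.0) = 0.6244
R = 1 / (1 − 0.6244) = 2.663
Css,max = 56.7 × 2.663 = 151.0 ng/mL
Css,min = Css,max × e^(−kτ) = 151.0 × 0.6244 ≈ 94.3 ng/mL

94.3 ng/mL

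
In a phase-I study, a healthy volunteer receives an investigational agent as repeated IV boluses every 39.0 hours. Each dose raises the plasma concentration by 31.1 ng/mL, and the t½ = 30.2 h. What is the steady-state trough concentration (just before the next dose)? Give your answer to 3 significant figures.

k = ln 2 / 30.2 = 0.02295 h⁻¹
Fraction remaining after one interval: e^(−kτ) = e^(−0.02295 × 39.0) = 0.4086
R = 1 / (1 − 0.4086) = 1.691
Css,max = 31.1 × 1.691 = 52.58 ng/mL
Css,min = Css,max × e^(−kτ) = 52.58 × 0.4086 ≈ 21.5 ng/mL

21.5 ng/mL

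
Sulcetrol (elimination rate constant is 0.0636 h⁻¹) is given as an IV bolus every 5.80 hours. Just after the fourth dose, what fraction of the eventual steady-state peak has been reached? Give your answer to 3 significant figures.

0.771

f_n = 1 − e^(−nkτ) = 1 − e^(−4 × 0.06360 × 5.80) = 1 − e^(−1.476) = 1 − 0.2287 ≈ 0.771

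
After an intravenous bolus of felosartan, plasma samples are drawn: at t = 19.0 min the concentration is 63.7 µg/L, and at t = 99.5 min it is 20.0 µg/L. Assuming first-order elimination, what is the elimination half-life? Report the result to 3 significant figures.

k = ln(C₁/C₂) / (t₂ − t₁) = ln(63.7/20.0) / (99.5 − 19.0)
  = 1.158 / 80.50 = 0.01439 min⁻¹
t½ = ln 2 / k = ln 2 / 0.01439 ≈ 48.2 minutes

48.2 minutes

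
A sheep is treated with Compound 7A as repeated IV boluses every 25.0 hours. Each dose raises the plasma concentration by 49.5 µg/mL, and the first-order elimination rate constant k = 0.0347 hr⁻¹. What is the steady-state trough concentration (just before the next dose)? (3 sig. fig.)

35.8 µg/mL

Fraction remaining after one interval: e^(−kτ) = e^(−0.03470 × 25.0) = 0.4200
R = 1 / (1 − 0.4200) = 1.724
Css,max = 49.5 × 1.724 = 85.34 µg/mL
Css,min = Css,max × e^(−kτ) = 85.34 × 0.4200 ≈ 35.8 µg/mL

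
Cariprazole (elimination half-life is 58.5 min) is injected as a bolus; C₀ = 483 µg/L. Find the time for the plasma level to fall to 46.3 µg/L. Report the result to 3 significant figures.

198 minutes

k = ln 2 / 58.5 = 0.01185 min⁻¹
C(t) = C₀ e^(−kt)  ⇒  t = ln(C₀/C) / k
t = ln(483/46.3) / 0.01185 = 2.345 / 0.01185 ≈ 198 minutes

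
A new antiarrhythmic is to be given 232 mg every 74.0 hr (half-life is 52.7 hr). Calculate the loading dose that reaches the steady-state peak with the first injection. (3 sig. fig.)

k = ln 2 / 52.7 = 0.01315 hr⁻¹
Accumulation ratio R = 1 / (1 − e^(−kτ)) = 1 / (1 − e^(−0.01315×74.0)) = 1 / (1 − 0.3778) = 1.607
Loading dose = maintenance dose × R = 232 × 1.607 ≈ 373 mg

373 mg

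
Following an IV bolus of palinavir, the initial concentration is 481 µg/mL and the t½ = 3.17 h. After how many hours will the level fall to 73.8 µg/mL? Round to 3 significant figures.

8.57 hours

k = ln 2 / 3.17 = 0.2187 h⁻¹
C(t) = C₀ e^(−kt)  ⇒  t = ln(C₀/C) / k
t = ln(481/73.8) / 0.2187 = 1.875 / 0.2187 ≈ 8.57 hours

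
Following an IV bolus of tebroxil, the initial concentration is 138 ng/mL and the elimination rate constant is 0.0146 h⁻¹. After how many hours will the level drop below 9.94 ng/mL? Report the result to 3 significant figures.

C(t) = C₀ e^(−kt)  ⇒  t = ln(C₀/C) / k
t = ln(138/9.94) / 0.01460 = 2.631 / 0.01460 ≈ 180 hours

180 hours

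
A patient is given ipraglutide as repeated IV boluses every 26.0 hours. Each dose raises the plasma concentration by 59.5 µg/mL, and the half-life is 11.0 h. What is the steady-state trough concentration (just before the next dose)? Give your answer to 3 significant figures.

k = ln 2 / 11.0 = 0.06301 h⁻¹
Fraction remaining after one interval: e^(−kτ) = e^(−0.06301 × 26.0) = 0.1943
R = 1 / (1 − 0.1943) = 1.241
Css,max = 59.5 × 1.241 = 73.85 µg/mL
Css,min = Css,max × e^(−kτ) = 73.85 × 0.1943 ≈ 14.3 µg/mL

14.3 µg/mL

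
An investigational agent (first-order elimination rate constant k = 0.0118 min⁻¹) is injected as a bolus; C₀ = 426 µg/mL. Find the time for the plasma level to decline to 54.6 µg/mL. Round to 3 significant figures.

C(t) = C₀ e^(−kt)  ⇒  t = ln(C₀/C) / k
t = ln(426/54.6) / 0.01180 = 2.054 / 0.01180 ≈ 174 minutes

174 minutes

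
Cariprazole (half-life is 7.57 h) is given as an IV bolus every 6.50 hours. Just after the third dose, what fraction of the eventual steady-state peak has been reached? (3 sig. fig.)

0.832

k = ln 2 / 7.57 = 0.09157 h⁻¹
f_n = 1 − e^(−nkτ) = 1 − e^(−3 × 0.09157 × 6.50) = 1 − e^(−1.786) = 1 − 0.1677 ≈ 0.832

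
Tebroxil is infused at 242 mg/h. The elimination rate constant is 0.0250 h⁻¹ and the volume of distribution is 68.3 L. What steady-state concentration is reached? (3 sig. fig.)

142 µg/mL

CL = k · V = 0.0250 × 68.3 = 1.708 L/h
Css = rate / CL = 242 / 1.708 ≈ 142 µg/mL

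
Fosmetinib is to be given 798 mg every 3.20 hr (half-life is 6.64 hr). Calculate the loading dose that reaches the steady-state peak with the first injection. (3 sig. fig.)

2810 mg

k = ln 2 / 6.64 = 0.1044 hr⁻¹
Accumulation ratio R = 1 / (1 − e^(−kτ)) = 1 / (1 − e^(−0.1044×3.20)) = 1 / (1 − 0.7160) = 3.521
Loading dose = maintenance dose × R = 798 × 3.521 ≈ 2810 mg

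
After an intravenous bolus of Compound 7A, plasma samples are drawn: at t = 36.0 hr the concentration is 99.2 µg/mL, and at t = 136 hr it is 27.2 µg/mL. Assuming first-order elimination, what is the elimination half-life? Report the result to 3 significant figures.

k = ln(C₁/C₂) / (t₂ − t₁) = ln(99.2/27.2) / (136 − 36.0)
  = 1.294 / 100.0 = 0.01294 hr⁻¹
t½ = ln 2 / k = ln 2 / 0.01294 ≈ 53.6 hours

53.6 hours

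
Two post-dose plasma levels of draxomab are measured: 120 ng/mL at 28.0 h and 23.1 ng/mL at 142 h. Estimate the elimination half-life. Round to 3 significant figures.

k = ln(C₁/C₂) / (t₂ − t₁) = ln(120/23.1) / (142 − 28.0)
  = 1.648 / 114.0 = 0.01445 h⁻¹
t½ = ln 2 / k = ln 2 / 0.01445 ≈ 48.0 hours

48.0 hours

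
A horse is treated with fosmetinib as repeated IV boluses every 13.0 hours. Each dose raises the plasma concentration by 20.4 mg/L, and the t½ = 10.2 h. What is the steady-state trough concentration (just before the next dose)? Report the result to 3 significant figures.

k = ln 2 / 10.2 = 0.06796 h⁻¹
Fraction remaining after one interval: e^(−kτ) = e^(−0.06796 × 13.0) = 0.4134
R = 1 / (1 − 0.4134) = 1.705
Css,max = 20.4 × 1.705 = 34.77 mg/L
Css,min = Css,max × e^(−kτ) = 34.77 × 0.4134 ≈ 14.4 mg/L

14.4 mg/L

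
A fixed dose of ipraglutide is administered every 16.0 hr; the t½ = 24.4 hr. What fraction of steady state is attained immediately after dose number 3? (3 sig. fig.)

k = ln 2 / 24.4 = 0.02841 hr⁻¹
f_n = 1 − e^(−nkτ) = 1 − e^(−3 × 0.02841 × 16.0) = 1 − e^(−1.364) = 1 − 0.2557 ≈ 0.744

0.744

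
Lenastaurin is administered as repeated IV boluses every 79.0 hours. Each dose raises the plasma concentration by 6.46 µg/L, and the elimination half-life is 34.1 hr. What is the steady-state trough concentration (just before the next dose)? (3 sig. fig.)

k = ln 2 / 34.1 = 0.02033 hr⁻¹
Fraction remaining after one interval: e^(−kτ) = e^(−0.02033 × 79.0) = 0.2007
R = 1 / (1 − 0.2007) = 1.251
Css,max = 6.46 × 1.251 = 8.082 µg/L
Css,min = Css,max × e^(−kτ) = 8.082 × 0.2007 ≈ 1.62 µg/L

1.62 µg/L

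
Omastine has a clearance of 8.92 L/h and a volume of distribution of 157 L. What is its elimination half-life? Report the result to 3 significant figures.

k = CL / V = 8.92 / 157 = 0.05682 h⁻¹
t½ = ln 2 / k = ln 2 / 0.05682 ≈ 12.2 hours

12.2 hours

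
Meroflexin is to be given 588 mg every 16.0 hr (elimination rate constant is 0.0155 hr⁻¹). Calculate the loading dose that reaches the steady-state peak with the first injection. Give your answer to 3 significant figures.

Accumulation ratio R = 1 / (1 − e^(−kτ)) = 1 / (1 − e^(−0.01550×16.0)) = 1 / (1 − 0.7804) = 4.553
Loading dose = maintenance dose × R = 588 × 4.553 ≈ 2680 mg

2680 mg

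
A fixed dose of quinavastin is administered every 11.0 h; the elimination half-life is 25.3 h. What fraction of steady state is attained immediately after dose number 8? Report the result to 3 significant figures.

k = ln 2 / 25.3 = 0.02740 h⁻¹
f_n = 1 − e^(−nkτ) = 1 − e^(−8 × 0.02740 × 11.0) = 1 − e^(−2.411) = 1 − 0.08973 ≈ 0.910

0.910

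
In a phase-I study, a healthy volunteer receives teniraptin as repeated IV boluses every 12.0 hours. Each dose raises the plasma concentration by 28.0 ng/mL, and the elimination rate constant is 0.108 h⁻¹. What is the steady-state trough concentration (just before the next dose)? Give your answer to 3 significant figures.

Fraction remaining after one interval: e^(−kτ) = e^(−0.1080 × 12.0) = 0.2736
R = 1 / (1 − 0.2736) = 1.377
Css,max = 28.0 × 1.377 = 38.55 ng/mL
Css,min = Css,max × e^(−kτ) = 38.55 × 0.2736 ≈ 10.5 ng/mL

10.5 ng/mL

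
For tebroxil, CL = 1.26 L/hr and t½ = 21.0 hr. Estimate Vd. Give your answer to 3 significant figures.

38.2 L

k = ln 2 / t½ = ln 2 / 21.0 = 0.03301 hr⁻¹
V = CL / k = 1.26 / 0.03301 ≈ 38.2 L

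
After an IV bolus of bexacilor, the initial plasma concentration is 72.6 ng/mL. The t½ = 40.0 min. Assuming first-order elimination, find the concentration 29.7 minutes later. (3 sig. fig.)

43.4 ng/mL

k = ln 2 / 40.0 = 0.01733 min⁻¹
C(t) = C₀ e^(−kt) = 72.6 × e^(−0.01733 × 29.7) = 72.6 × e^(−0.5147) = 72.6 × 0.5977 ≈ 43.4 ng/mL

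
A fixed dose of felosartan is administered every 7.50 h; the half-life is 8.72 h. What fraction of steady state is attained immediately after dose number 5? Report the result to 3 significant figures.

k = ln 2 / 8.72 = 0.07949 h⁻¹
f_n = 1 − e^(−nkτ) = 1 − e^(−5 × 0.07949 × 7.50) = 1 − e^(−2.981) = 1 − 0.05075 ≈ 0.949

0.949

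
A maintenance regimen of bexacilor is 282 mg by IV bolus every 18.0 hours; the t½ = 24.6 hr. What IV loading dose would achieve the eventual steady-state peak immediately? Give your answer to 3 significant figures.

k = ln 2 / 24.6 = 0.02818 hr⁻¹
Accumulation ratio R = 1 / (1 − e^(−kτ)) = 1 / (1 − e^(−0.02818×18.0)) = 1 / (1 − 0.6022) = 2.514
Loading dose = maintenance dose × R = 282 × 2.514 ≈ 709 mg

709 mg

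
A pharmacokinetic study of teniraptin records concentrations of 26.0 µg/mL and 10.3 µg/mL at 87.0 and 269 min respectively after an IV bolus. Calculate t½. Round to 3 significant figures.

k = ln(C₁/C₂) / (t₂ − t₁) = ln(26.0/10.3) / (269 − 87.0)
  = 0.9260 / 182.0 = 0.005088 min⁻¹
t½ = ln 2 / k = ln 2 / 0.005088 ≈ 136 minutes

136 minutes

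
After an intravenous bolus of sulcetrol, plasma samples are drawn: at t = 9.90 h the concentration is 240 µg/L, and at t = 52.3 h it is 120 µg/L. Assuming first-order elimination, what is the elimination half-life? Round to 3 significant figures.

42.4 hours

k = ln(C₁/C₂) / (t₂ − t₁) = ln(240/120) / (52.3 − 9.90)
  = 0.6931 / 42.40 = 0.01635 h⁻¹
t½ = ln 2 / k = ln 2 / 0.01635 ≈ 42.4 hours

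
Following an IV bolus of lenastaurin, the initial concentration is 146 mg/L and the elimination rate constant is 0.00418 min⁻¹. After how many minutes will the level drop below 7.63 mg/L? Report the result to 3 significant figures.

706 minutes

C(t) = C₀ e^(−kt)  ⇒  t = ln(C₀/C) / k
t = ln(146/7.63) / 0.004180 = 2.952 / 0.004180 ≈ 706 minutes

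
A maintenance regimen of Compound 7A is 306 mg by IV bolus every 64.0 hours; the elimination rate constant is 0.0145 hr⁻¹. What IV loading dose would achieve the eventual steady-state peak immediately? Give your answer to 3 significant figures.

506 mg

Accumulation ratio R = 1 / (1 − e^(−kτ)) = 1 / (1 − e^(−0.01450×64.0)) = 1 / (1 − 0.3953) = 1.654
Loading dose = maintenance dose × R = 306 × 1.654 ≈ 506 mg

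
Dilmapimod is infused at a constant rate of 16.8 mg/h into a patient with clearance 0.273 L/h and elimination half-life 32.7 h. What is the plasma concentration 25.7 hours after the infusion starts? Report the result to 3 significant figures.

25.8 mg/L

Css = rate / CL = 16.8 / 0.273 = 61.54 mg/L
k = ln 2 / 32.7 = 0.02120 h⁻¹
C(t) = Css (1 − e^(−kt)) = 61.54 × (1 − e^(−0.5448)) = 61.54 × 0.4200 ≈ 25.8 mg/L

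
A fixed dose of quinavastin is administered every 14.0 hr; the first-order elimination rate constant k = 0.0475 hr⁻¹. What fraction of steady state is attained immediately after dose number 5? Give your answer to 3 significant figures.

0.964

f_n = 1 − e^(−nkτ) = 1 − e^(−5 × 0.04750 × 14.0) = 1 − e^(−3.325) = 1 − 0.03597 ≈ 0.964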